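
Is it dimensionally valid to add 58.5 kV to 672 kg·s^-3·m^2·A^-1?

Yes

In SI base units:
  58.5 kV:  V = J·C⁻¹ = kg·m²·s⁻³·A⁻¹
  672 kg·s^-3·m^2·A^-1:  kg·m²·s⁻³·A⁻¹
Both are kg·m²·s⁻³·A⁻¹, so they have the same dimensions and can be added.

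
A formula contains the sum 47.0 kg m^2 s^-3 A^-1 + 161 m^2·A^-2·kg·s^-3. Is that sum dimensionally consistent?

No

Reduce each to base SI dimensions:
  47.0 kg m^2 s^-3 A^-1:  kg·m²·s⁻³·A⁻¹
  161 m^2·A^-2·kg·s^-3:  kg·m²·s⁻³·A⁻²
kg·m²·s⁻³·A⁻¹ ≠ kg·m²·s⁻³·A⁻², so they cannot be added.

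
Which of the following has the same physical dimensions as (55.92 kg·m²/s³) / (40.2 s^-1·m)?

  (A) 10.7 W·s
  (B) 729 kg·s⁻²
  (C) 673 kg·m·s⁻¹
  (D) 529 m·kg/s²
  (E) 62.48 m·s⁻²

Reference: [kg·m²·s⁻³] / [m·s⁻¹] = kg·m·s⁻².
Each option:
  (A) W·s = J·s⁻¹·s = kg·m²·s⁻²
  (B) kg·s⁻²
  (C) kg·m·s⁻¹
  (D) kg·m·s⁻²  ← same
  (E) m·s⁻²
Only (D) matches kg·m·s⁻².

(D)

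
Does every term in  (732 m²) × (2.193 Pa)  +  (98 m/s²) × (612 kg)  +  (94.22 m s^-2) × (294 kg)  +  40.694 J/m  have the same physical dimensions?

Dimensions:
  (732 m²) × (2.193 Pa):  [m²] · [kg·m⁻¹·s⁻²] = kg·m·s⁻²
  (98 m/s²) × (612 kg):  [m·s⁻²] · [kg] = kg·m·s⁻²
  (94.22 m s^-2) × (294 kg):  [m·s⁻²] · [kg] = kg·m·s⁻²
  40.694 J/m:  J·m⁻¹ = N·m·m⁻¹ = kg·m·s⁻²
Every term reduces to kg·m·s⁻².

Yes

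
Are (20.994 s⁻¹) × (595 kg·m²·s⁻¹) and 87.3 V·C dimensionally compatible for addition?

Yes

Dimensions:
  (20.994 s⁻¹) × (595 kg·m²·s⁻¹):  [s⁻¹] · [kg·m²·s⁻¹] = kg·m²·s⁻²
  87.3 V·C:  C·V = s·A·J·C⁻¹ = kg·m²·s⁻²
Both are kg·m²·s⁻², so they have the same dimensions and can be added.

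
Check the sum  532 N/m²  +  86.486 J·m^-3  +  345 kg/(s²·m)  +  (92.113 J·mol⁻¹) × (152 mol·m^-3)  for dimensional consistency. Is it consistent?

Yes

Work out the base dimensions of each:
  532 N/m²:  N·m⁻² = kg·m·s⁻²·m⁻² = kg·m⁻¹·s⁻²
  86.486 J·m^-3:  J·m⁻³ = N·m·m⁻³ = kg·m⁻¹·s⁻²
  345 kg/(s²·m):  kg·m⁻¹·s⁻²
  (92.113 J·mol⁻¹) × (152 mol·m^-3):  [kg·m²·s⁻²·mol⁻¹] · [m⁻³·mol] = kg·m⁻¹·s⁻²
Every term reduces to kg·m⁻¹·s⁻².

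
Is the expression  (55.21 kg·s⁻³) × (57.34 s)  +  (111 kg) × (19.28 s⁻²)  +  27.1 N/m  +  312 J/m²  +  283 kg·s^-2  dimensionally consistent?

Yes

Reduce each to base SI dimensions:
  (55.21 kg·s⁻³) × (57.34 s):  [kg·s⁻³] · [s] = kg·s⁻²
  (111 kg) × (19.28 s⁻²):  [kg] · [s⁻²] = kg·s⁻²
  27.1 N/m:  N·m⁻¹ = kg·m·s⁻²·m⁻¹ = kg·s⁻²
  312 J/m²:  J·m⁻² = N·m·m⁻² = kg·s⁻²
  283 kg·s^-2:  kg·s⁻²
Every term reduces to kg·s⁻².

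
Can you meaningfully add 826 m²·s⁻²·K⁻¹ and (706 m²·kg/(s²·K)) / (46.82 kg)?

Yes

In SI base units:
  826 m²·s⁻²·K⁻¹:  m²·s⁻²·K⁻¹
  (706 m²·kg/(s²·K)) / (46.82 kg):  [kg·m²·s⁻²·K⁻¹] / [kg] = m²·s⁻²·K⁻¹
Both are m²·s⁻²·K⁻¹, so they have the same dimensions and can be added.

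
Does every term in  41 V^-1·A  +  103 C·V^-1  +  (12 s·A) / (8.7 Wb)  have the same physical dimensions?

Dimensions:
  41 V^-1·A:  A·V⁻¹ = A·(J·C⁻¹)⁻¹ = kg⁻¹·m⁻²·s³·A²
  103 C·V^-1:  C·V⁻¹ = s·A·(J·C⁻¹)⁻¹ = kg⁻¹·m⁻²·s⁴·A²
  (12 s·A) / (8.7 Wb):  [s·A] / [kg·m²·s⁻²·A⁻¹] = kg⁻¹·m⁻²·s³·A²
The terms do not share a single dimension (kg⁻¹·m⁻²·s³·A² vs kg⁻¹·m⁻²·s⁴·A²).

No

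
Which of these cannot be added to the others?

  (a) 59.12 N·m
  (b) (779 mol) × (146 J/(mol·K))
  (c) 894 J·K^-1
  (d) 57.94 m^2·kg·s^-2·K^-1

(a)

In SI base units:
  (a) N·m = kg·m·s⁻²·m = kg·m²·s⁻²
  (b) [mol] · [kg·m²·s⁻²·K⁻¹·mol⁻¹] = kg·m²·s⁻²·K⁻¹
  (c) J·K⁻¹ = N·m·K⁻¹ = kg·m²·s⁻²·K⁻¹
  (d) kg·m²·s⁻²·K⁻¹
All reduce to kg·m²·s⁻²·K⁻¹ except (a), which is kg·m²·s⁻².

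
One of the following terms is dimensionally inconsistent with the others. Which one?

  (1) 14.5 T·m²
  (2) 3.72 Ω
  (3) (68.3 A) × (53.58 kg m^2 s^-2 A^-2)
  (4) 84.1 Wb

(2)

Expand each in SI base units:
  (1) T·m² = Wb·m⁻²·m² = kg·m²·s⁻²·A⁻¹
  (2) Ω = V·A⁻¹ = kg·m²·s⁻³·A⁻²
  (3) [A] · [kg·m²·s⁻²·A⁻²] = kg·m²·s⁻²·A⁻¹
  (4) Wb = V·s = kg·m²·s⁻²·A⁻¹
All reduce to kg·m²·s⁻²·A⁻¹ except (2), which is kg·m²·s⁻³·A⁻².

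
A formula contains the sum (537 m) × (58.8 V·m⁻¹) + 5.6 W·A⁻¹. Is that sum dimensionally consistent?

Yes

Work out the base dimensions of each:
  (537 m) × (58.8 V·m⁻¹):  [m] · [kg·m·s⁻³·A⁻¹] = kg·m²·s⁻³·A⁻¹
  5.6 W·A⁻¹:  W·A⁻¹ = J·s⁻¹·A⁻¹ = kg·m²·s⁻³·A⁻¹
Both are kg·m²·s⁻³·A⁻¹, so they have the same dimensions and can be added.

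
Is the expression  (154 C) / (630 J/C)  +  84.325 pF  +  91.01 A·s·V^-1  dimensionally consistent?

Work out the base dimensions of each:
  (154 C) / (630 J/C):  [s·A] / [kg·m²·s⁻³·A⁻¹] = kg⁻¹·m⁻²·s⁴·A²
  84.325 pF:  F = C·V⁻¹ = kg⁻¹·m⁻²·s⁴·A²
  91.01 A·s·V^-1:  A·s·V⁻¹ = A·s·(J·C⁻¹)⁻¹ = kg⁻¹·m⁻²·s⁴·A²
Every term reduces to kg⁻¹·m⁻²·s⁴·A².

Yes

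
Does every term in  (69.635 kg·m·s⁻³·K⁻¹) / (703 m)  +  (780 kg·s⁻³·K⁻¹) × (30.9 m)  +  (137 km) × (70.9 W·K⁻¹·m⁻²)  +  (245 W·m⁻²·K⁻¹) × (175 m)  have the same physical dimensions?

No

Reduce each to base SI dimensions:
  (69.635 kg·m·s⁻³·K⁻¹) / (703 m):  [kg·m·s⁻³·K⁻¹] / [m] = kg·s⁻³·K⁻¹
  (780 kg·s⁻³·K⁻¹) × (30.9 m):  [kg·s⁻³·K⁻¹] · [m] = kg·m·s⁻³·K⁻¹
  (137 km) × (70.9 W·K⁻¹·m⁻²):  [m] · [kg·s⁻³·K⁻¹] = kg·m·s⁻³·K⁻¹
  (245 W·m⁻²·K⁻¹) × (175 m):  [kg·s⁻³·K⁻¹] · [m] = kg·m·s⁻³·K⁻¹
The terms do not share a single dimension (kg·m·s⁻³·K⁻¹ vs kg·s⁻³·K⁻¹).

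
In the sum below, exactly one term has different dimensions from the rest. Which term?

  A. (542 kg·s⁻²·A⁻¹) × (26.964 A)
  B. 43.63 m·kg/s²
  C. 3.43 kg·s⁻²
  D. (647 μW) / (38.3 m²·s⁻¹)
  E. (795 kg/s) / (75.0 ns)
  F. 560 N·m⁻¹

Reduce each to base SI dimensions:
  A. [kg·s⁻²·A⁻¹] · [A] = kg·s⁻²
  B. kg·m·s⁻²
  C. kg·s⁻²
  D. [kg·m²·s⁻³] / [m²·s⁻¹] = kg·s⁻²
  E. [kg·s⁻¹] / [s] = kg·s⁻²
  F. N·m⁻¹ = kg·m·s⁻²·m⁻¹ = kg·s⁻²
All reduce to kg·s⁻² except B., which is kg·m·s⁻².

B.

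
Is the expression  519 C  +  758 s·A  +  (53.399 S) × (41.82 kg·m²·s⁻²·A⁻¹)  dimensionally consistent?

Expand each in SI base units:
  519 C:  C = s·A
  758 s·A:  A·s = s·A
  (53.399 S) × (41.82 kg·m²·s⁻²·A⁻¹):  [kg⁻¹·m⁻²·s³·A²] · [kg·m²·s⁻²·A⁻¹] = s·A
Every term reduces to s·A.

Yes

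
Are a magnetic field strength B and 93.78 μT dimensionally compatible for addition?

Dimensions:
  a magnetic field strength B:  [magnetic field strength B] = kg·s⁻²·A⁻¹
  93.78 μT:  T = Wb·m⁻² = kg·s⁻²·A⁻¹
Both are kg·s⁻²·A⁻¹, so they have the same dimensions and can be added.

Yes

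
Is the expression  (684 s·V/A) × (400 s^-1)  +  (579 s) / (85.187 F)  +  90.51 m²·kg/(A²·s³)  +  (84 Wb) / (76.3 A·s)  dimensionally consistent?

Yes

In SI base units:
  (684 s·V/A) × (400 s^-1):  [kg·m²·s⁻²·A⁻²] · [s⁻¹] = kg·m²·s⁻³·A⁻²
  (579 s) / (85.187 F):  [s] / [kg⁻¹·m⁻²·s⁴·A²] = kg·m²·s⁻³·A⁻²
  90.51 m²·kg/(A²·s³):  kg·m²·s⁻³·A⁻²
  (84 Wb) / (76.3 A·s):  [kg·m²·s⁻²·A⁻¹] / [s·A] = kg·m²·s⁻³·A⁻²
Every term reduces to kg·m²·s⁻³·A⁻².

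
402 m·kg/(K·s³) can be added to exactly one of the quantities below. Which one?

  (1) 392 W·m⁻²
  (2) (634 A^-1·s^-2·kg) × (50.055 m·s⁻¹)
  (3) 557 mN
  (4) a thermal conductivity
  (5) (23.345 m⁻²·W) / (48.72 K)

Reference: kg·m·s⁻³·K⁻¹.
Each option:
  (1) W·m⁻² = J·s⁻¹·m⁻² = kg·s⁻³
  (2) [kg·s⁻²·A⁻¹] · [m·s⁻¹] = kg·m·s⁻³·A⁻¹
  (3) N = kg·m·s⁻²
  (4) [thermal conductivity] = kg·m·s⁻³·K⁻¹  ← same
  (5) [kg·s⁻³] / [K] = kg·s⁻³·K⁻¹
Only (4) matches kg·m·s⁻³·K⁻¹.

(4)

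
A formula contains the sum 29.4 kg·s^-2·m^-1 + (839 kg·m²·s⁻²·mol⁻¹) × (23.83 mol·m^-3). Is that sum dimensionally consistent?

Yes

Expand each in SI base units:
  29.4 kg·s^-2·m^-1:  kg·m⁻¹·s⁻²
  (839 kg·m²·s⁻²·mol⁻¹) × (23.83 mol·m^-3):  [kg·m²·s⁻²·mol⁻¹] · [m⁻³·mol] = kg·m⁻¹·s⁻²
Both are kg·m⁻¹·s⁻², so they have the same dimensions and can be added.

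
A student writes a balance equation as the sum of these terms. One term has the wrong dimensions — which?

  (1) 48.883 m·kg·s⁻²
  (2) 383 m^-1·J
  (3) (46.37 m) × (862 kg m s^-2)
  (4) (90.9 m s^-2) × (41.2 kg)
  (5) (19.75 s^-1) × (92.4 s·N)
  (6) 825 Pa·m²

In SI base units:
  (1) kg·m·s⁻²
  (2) J·m⁻¹ = N·m·m⁻¹ = kg·m·s⁻²
  (3) [m] · [kg·m·s⁻²] = kg·m²·s⁻²
  (4) [m·s⁻²] · [kg] = kg·m·s⁻²
  (5) [s⁻¹] · [kg·m·s⁻¹] = kg·m·s⁻²
  (6) Pa·m² = N·m⁻²·m² = kg·m·s⁻²
All reduce to kg·m·s⁻² except (3), which is kg·m²·s⁻².

(3)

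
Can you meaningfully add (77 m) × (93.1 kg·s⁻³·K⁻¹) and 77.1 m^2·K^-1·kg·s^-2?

Dimensions:
  (77 m) × (93.1 kg·s⁻³·K⁻¹):  [m] · [kg·s⁻³·K⁻¹] = kg·m·s⁻³·K⁻¹
  77.1 m^2·K^-1·kg·s^-2:  kg·m²·s⁻²·K⁻¹
kg·m·s⁻³·K⁻¹ ≠ kg·m²·s⁻²·K⁻¹, so they cannot be added.

No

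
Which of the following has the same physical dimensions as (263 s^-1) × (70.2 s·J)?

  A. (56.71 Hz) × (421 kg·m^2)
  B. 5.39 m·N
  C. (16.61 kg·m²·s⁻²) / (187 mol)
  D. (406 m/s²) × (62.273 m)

B.

Reference: [s⁻¹] · [kg·m²·s⁻¹] = kg·m²·s⁻².
Each option:
  A. [s⁻¹] · [kg·m²] = kg·m²·s⁻¹
  B. N·m = kg·m·s⁻²·m = kg·m²·s⁻²  ← same
  C. [kg·m²·s⁻²] / [mol] = kg·m²·s⁻²·mol⁻¹
  D. [m·s⁻²] · [m] = m²·s⁻²
Only B. matches kg·m²·s⁻².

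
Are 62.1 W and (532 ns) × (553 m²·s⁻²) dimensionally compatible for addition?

No

Reduce each to base SI dimensions:
  62.1 W:  W = J·s⁻¹ = kg·m²·s⁻³
  (532 ns) × (553 m²·s⁻²):  [s] · [m²·s⁻²] = m²·s⁻¹
kg·m²·s⁻³ ≠ m²·s⁻¹, so they cannot be added.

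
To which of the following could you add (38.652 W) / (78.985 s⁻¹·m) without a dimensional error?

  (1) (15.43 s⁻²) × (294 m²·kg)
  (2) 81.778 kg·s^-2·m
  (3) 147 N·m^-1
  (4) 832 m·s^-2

Reference: [kg·m²·s⁻³] / [m·s⁻¹] = kg·m·s⁻².
Each option:
  (1) [s⁻²] · [kg·m²] = kg·m²·s⁻²
  (2) kg·m·s⁻²  ← same
  (3) N·m⁻¹ = kg·m·s⁻²·m⁻¹ = kg·s⁻²
  (4) m·s⁻²
Only (2) matches kg·m·s⁻².

(2)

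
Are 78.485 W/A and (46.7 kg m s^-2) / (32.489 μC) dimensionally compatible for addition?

In SI base units:
  78.485 W/A:  W·A⁻¹ = J·s⁻¹·A⁻¹ = kg·m²·s⁻³·A⁻¹
  (46.7 kg m s^-2) / (32.489 μC):  [kg·m·s⁻²] / [s·A] = kg·m·s⁻³·A⁻¹
kg·m²·s⁻³·A⁻¹ ≠ kg·m·s⁻³·A⁻¹, so they cannot be added.

No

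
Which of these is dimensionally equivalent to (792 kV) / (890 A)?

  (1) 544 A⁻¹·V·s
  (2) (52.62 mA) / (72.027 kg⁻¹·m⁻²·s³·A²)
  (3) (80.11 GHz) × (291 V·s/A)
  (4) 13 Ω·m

Reference: [kg·m²·s⁻³·A⁻¹] / [A] = kg·m²·s⁻³·A⁻².
Each option:
  (1) V·s·A⁻¹ = J·C⁻¹·s·A⁻¹ = kg·m²·s⁻²·A⁻²
  (2) [A] / [kg⁻¹·m⁻²·s³·A²] = kg·m²·s⁻³·A⁻¹
  (3) [s⁻¹] · [kg·m²·s⁻²·A⁻²] = kg·m²·s⁻³·A⁻²  ← same
  (4) Ω·m = V·A⁻¹·m = kg·m³·s⁻³·A⁻²
Only (3) matches kg·m²·s⁻³·A⁻².

(3)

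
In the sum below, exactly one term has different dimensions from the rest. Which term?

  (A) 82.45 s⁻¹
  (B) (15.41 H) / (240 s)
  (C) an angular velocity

Expand each in SI base units:
  (A) s⁻¹
  (B) [kg·m²·s⁻²·A⁻²] / [s] = kg·m²·s⁻³·A⁻²
  (C) [angular velocity] = s⁻¹
All reduce to s⁻¹ except (B), which is kg·m²·s⁻³·A⁻².

(B)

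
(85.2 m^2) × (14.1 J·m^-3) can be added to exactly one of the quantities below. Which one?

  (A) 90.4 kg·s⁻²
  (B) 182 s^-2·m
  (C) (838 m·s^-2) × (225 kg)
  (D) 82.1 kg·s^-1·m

(C)

Reference: [m²] · [kg·m⁻¹·s⁻²] = kg·m·s⁻².
Each option:
  (A) kg·s⁻²
  (B) m·s⁻²
  (C) [m·s⁻²] · [kg] = kg·m·s⁻²  ← same
  (D) kg·m·s⁻¹
Only (C) matches kg·m·s⁻².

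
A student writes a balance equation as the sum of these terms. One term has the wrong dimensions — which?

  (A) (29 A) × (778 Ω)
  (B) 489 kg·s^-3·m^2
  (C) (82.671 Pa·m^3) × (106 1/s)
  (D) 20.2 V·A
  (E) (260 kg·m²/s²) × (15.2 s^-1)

(A)

Work out the base dimensions of each:
  (A) [A] · [kg·m²·s⁻³·A⁻²] = kg·m²·s⁻³·A⁻¹
  (B) kg·m²·s⁻³
  (C) [kg·m²·s⁻²] · [s⁻¹] = kg·m²·s⁻³
  (D) V·A = J·C⁻¹·A = kg·m²·s⁻³
  (E) [kg·m²·s⁻²] · [s⁻¹] = kg·m²·s⁻³
All reduce to kg·m²·s⁻³ except (A), which is kg·m²·s⁻³·A⁻¹.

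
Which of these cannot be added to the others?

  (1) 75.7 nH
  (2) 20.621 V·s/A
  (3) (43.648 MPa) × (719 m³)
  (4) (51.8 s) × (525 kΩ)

Work out the base dimensions of each:
  (1) H = V·s·A⁻¹ = kg·m²·s⁻²·A⁻²
  (2) V·s·A⁻¹ = J·C⁻¹·s·A⁻¹ = kg·m²·s⁻²·A⁻²
  (3) [kg·m⁻¹·s⁻²] · [m³] = kg·m²·s⁻²
  (4) [s] · [kg·m²·s⁻³·A⁻²] = kg·m²·s⁻²·A⁻²
All reduce to kg·m²·s⁻²·A⁻² except (3), which is kg·m²·s⁻².

(3)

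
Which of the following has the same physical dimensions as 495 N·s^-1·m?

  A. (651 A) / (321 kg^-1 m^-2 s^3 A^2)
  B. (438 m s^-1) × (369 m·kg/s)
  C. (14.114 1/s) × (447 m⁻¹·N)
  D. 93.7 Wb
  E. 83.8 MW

E.

Reference: N·m·s⁻¹ = kg·m·s⁻²·m·s⁻¹ = kg·m²·s⁻³.
Each option:
  A. [A] / [kg⁻¹·m⁻²·s³·A²] = kg·m²·s⁻³·A⁻¹
  B. [m·s⁻¹] · [kg·m·s⁻¹] = kg·m²·s⁻²
  C. [s⁻¹] · [kg·s⁻²] = kg·s⁻³
  D. Wb = V·s = kg·m²·s⁻²·A⁻¹
  E. W = J·s⁻¹ = kg·m²·s⁻³  ← same
Only E. matches kg·m²·s⁻³.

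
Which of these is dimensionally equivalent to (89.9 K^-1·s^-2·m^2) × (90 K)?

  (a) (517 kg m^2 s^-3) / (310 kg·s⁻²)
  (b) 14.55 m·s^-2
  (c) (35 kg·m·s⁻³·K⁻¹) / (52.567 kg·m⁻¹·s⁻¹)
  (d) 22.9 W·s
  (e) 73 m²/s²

Reference: [m²·s⁻²·K⁻¹] · [K] = m²·s⁻².
Each option:
  (a) [kg·m²·s⁻³] / [kg·s⁻²] = m²·s⁻¹
  (b) m·s⁻²
  (c) [kg·m·s⁻³·K⁻¹] / [kg·m⁻¹·s⁻¹] = m²·s⁻²·K⁻¹
  (d) W·s = J·s⁻¹·s = kg·m²·s⁻²
  (e) m²·s⁻²  ← same
Only (e) matches m²·s⁻².

(e)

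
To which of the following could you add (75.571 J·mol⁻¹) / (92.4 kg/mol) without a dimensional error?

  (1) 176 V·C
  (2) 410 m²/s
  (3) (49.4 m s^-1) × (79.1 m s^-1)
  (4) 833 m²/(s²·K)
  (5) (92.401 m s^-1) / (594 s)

Reference: [kg·m²·s⁻²·mol⁻¹] / [kg·mol⁻¹] = m²·s⁻².
Each option:
  (1) C·V = s·A·J·C⁻¹ = kg·m²·s⁻²
  (2) m²·s⁻¹
  (3) [m·s⁻¹] · [m·s⁻¹] = m²·s⁻²  ← same
  (4) m²·s⁻²·K⁻¹
  (5) [m·s⁻¹] / [s] = m·s⁻²
Only (3) matches m²·s⁻².

(3)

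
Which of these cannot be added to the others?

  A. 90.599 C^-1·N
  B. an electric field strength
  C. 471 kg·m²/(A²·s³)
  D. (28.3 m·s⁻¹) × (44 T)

C.

In SI base units:
  A. N·C⁻¹ = kg·m·s⁻²·(s·A)⁻¹ = kg·m·s⁻³·A⁻¹
  B. [electric field strength] = kg·m·s⁻³·A⁻¹
  C. kg·m²·s⁻³·A⁻²
  D. [m·s⁻¹] · [kg·s⁻²·A⁻¹] = kg·m·s⁻³·A⁻¹
All reduce to kg·m·s⁻³·A⁻¹ except C., which is kg·m²·s⁻³·A⁻².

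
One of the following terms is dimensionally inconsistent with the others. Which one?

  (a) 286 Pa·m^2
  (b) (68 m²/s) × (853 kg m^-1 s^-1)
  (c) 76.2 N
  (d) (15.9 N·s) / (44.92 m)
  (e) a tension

In SI base units:
  (a) Pa·m² = N·m⁻²·m² = kg·m·s⁻²
  (b) [m²·s⁻¹] · [kg·m⁻¹·s⁻¹] = kg·m·s⁻²
  (c) N = kg·m·s⁻²
  (d) [kg·m·s⁻¹] / [m] = kg·s⁻¹
  (e) [tension] = kg·m·s⁻²
All reduce to kg·m·s⁻² except (d), which is kg·s⁻¹.

(d)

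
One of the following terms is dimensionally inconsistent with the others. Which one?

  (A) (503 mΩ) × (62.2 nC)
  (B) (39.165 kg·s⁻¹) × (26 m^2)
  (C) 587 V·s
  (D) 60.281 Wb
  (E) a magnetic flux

(B)

Work out the base dimensions of each:
  (A) [kg·m²·s⁻³·A⁻²] · [s·A] = kg·m²·s⁻²·A⁻¹
  (B) [kg·s⁻¹] · [m²] = kg·m²·s⁻¹
  (C) V·s = J·C⁻¹·s = kg·m²·s⁻²·A⁻¹
  (D) Wb = V·s = kg·m²·s⁻²·A⁻¹
  (E) [magnetic flux] = kg·m²·s⁻²·A⁻¹
All reduce to kg·m²·s⁻²·A⁻¹ except (B), which is kg·m²·s⁻¹.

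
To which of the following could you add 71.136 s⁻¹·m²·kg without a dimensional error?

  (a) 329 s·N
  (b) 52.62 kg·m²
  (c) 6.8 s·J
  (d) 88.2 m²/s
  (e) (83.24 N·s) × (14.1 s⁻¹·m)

Reference: kg·m²·s⁻¹.
Each option:
  (a) N·s = kg·m·s⁻²·s = kg·m·s⁻¹
  (b) kg·m²
  (c) J·s = N·m·s = kg·m²·s⁻¹  ← same
  (d) m²·s⁻¹
  (e) [kg·m·s⁻¹] · [m·s⁻¹] = kg·m²·s⁻²
Only (c) matches kg·m²·s⁻¹.

(c)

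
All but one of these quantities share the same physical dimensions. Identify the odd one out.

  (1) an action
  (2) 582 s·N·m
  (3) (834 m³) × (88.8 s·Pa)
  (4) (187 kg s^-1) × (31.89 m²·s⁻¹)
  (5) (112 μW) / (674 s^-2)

Reduce each to base SI dimensions:
  (1) [action] = kg·m²·s⁻¹
  (2) N·m·s = kg·m·s⁻²·m·s = kg·m²·s⁻¹
  (3) [m³] · [kg·m⁻¹·s⁻¹] = kg·m²·s⁻¹
  (4) [kg·s⁻¹] · [m²·s⁻¹] = kg·m²·s⁻²
  (5) [kg·m²·s⁻³] / [s⁻²] = kg·m²·s⁻¹
All reduce to kg·m²·s⁻¹ except (4), which is kg·m²·s⁻².

(4)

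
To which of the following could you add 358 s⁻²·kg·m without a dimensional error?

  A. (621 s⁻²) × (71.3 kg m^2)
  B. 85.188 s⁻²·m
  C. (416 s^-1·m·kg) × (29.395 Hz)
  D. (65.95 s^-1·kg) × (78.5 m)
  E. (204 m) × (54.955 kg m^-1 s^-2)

C.

Reference: kg·m·s⁻².
Each option:
  A. [s⁻²] · [kg·m²] = kg·m²·s⁻²
  B. m·s⁻²
  C. [kg·m·s⁻¹] · [s⁻¹] = kg·m·s⁻²  ← same
  D. [kg·s⁻¹] · [m] = kg·m·s⁻¹
  E. [m] · [kg·m⁻¹·s⁻²] = kg·s⁻²
Only C. matches kg·m·s⁻².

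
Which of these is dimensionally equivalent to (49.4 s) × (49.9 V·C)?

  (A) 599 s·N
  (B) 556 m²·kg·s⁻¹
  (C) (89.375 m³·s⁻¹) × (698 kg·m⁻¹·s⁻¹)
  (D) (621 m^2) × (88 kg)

Reference: [s] · [kg·m²·s⁻²] = kg·m²·s⁻¹.
Each option:
  (A) N·s = kg·m·s⁻²·s = kg·m·s⁻¹
  (B) kg·m²·s⁻¹  ← same
  (C) [m³·s⁻¹] · [kg·m⁻¹·s⁻¹] = kg·m²·s⁻²
  (D) [m²] · [kg] = kg·m²
Only (B) matches kg·m²·s⁻¹.

(B)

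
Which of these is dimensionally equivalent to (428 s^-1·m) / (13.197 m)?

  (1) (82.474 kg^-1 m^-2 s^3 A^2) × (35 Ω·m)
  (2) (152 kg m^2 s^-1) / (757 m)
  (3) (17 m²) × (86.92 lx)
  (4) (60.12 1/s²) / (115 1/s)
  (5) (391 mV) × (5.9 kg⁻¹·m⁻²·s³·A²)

Reference: [m·s⁻¹] / [m] = s⁻¹.
Each option:
  (1) [kg⁻¹·m⁻²·s³·A²] · [kg·m³·s⁻³·A⁻²] = m
  (2) [kg·m²·s⁻¹] / [m] = kg·m·s⁻¹
  (3) [m²] · [m⁻²·cd] = cd
  (4) [s⁻²] / [s⁻¹] = s⁻¹  ← same
  (5) [kg·m²·s⁻³·A⁻¹] · [kg⁻¹·m⁻²·s³·A²] = A
Only (4) matches s⁻¹.

(4)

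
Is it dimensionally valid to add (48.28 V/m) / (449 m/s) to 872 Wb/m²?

Yes

Dimensions:
  (48.28 V/m) / (449 m/s):  [kg·m·s⁻³·A⁻¹] / [m·s⁻¹] = kg·s⁻²·A⁻¹
  872 Wb/m²:  Wb·m⁻² = V·s·m⁻² = kg·s⁻²·A⁻¹
Both are kg·s⁻²·A⁻¹, so they have the same dimensions and can be added.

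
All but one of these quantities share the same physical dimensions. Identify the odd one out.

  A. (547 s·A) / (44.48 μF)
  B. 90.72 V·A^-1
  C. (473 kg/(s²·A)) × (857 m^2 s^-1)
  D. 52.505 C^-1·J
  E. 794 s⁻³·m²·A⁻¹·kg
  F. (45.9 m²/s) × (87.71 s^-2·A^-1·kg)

Expand each in SI base units:
  A. [s·A] / [kg⁻¹·m⁻²·s⁴·A²] = kg·m²·s⁻³·A⁻¹
  B. V·A⁻¹ = J·C⁻¹·A⁻¹ = kg·m²·s⁻³·A⁻²
  C. [kg·s⁻²·A⁻¹] · [m²·s⁻¹] = kg·m²·s⁻³·A⁻¹
  D. J·C⁻¹ = N·m·(s·A)⁻¹ = kg·m²·s⁻³·A⁻¹
  E. kg·m²·s⁻³·A⁻¹
  F. [m²·s⁻¹] · [kg·s⁻²·A⁻¹] = kg·m²·s⁻³·A⁻¹
All reduce to kg·m²·s⁻³·A⁻¹ except B., which is kg·m²·s⁻³·A⁻².

B.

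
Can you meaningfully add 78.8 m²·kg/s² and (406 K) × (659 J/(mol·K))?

No

In SI base units:
  78.8 m²·kg/s²:  kg·m²·s⁻²
  (406 K) × (659 J/(mol·K)):  [K] · [kg·m²·s⁻²·K⁻¹·mol⁻¹] = kg·m²·s⁻²·mol⁻¹
kg·m²·s⁻² ≠ kg·m²·s⁻²·mol⁻¹, so they cannot be added.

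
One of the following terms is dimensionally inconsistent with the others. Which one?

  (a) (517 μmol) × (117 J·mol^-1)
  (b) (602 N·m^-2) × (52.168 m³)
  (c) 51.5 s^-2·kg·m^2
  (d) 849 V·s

(d)

Reduce each to base SI dimensions:
  (a) [mol] · [kg·m²·s⁻²·mol⁻¹] = kg·m²·s⁻²
  (b) [kg·m⁻¹·s⁻²] · [m³] = kg·m²·s⁻²
  (c) kg·m²·s⁻²
  (d) V·s = J·C⁻¹·s = kg·m²·s⁻²·A⁻¹
All reduce to kg·m²·s⁻² except (d), which is kg·m²·s⁻²·A⁻¹.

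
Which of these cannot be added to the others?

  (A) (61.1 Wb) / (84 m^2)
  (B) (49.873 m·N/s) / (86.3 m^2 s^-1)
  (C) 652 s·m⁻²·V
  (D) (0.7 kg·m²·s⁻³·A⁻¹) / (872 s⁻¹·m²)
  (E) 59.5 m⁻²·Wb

(B)

Dimensions:
  (A) [kg·m²·s⁻²·A⁻¹] / [m²] = kg·s⁻²·A⁻¹
  (B) [kg·m²·s⁻³] / [m²·s⁻¹] = kg·s⁻²
  (C) V·s·m⁻² = J·C⁻¹·s·m⁻² = kg·s⁻²·A⁻¹
  (D) [kg·m²·s⁻³·A⁻¹] / [m²·s⁻¹] = kg·s⁻²·A⁻¹
  (E) Wb·m⁻² = V·s·m⁻² = kg·s⁻²·A⁻¹
All reduce to kg·s⁻²·A⁻¹ except (B), which is kg·s⁻².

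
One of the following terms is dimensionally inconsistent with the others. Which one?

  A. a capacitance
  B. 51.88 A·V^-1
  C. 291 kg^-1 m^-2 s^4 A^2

Reduce each to base SI dimensions:
  A. [capacitance] = kg⁻¹·m⁻²·s⁴·A²
  B. A·V⁻¹ = A·(J·C⁻¹)⁻¹ = kg⁻¹·m⁻²·s³·A²
  C. kg⁻¹·m⁻²·s⁴·A²
All reduce to kg⁻¹·m⁻²·s⁴·A² except B., which is kg⁻¹·m⁻²·s³·A².

B.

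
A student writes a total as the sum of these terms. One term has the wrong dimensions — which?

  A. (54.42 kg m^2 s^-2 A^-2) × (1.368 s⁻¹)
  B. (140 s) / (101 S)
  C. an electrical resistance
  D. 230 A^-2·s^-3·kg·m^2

B.

Dimensions:
  A. [kg·m²·s⁻²·A⁻²] · [s⁻¹] = kg·m²·s⁻³·A⁻²
  B. [s] / [kg⁻¹·m⁻²·s³·A²] = kg·m²·s⁻²·A⁻²
  C. [electrical resistance] = kg·m²·s⁻³·A⁻²
  D. kg·m²·s⁻³·A⁻²
All reduce to kg·m²·s⁻³·A⁻² except B., which is kg·m²·s⁻²·A⁻².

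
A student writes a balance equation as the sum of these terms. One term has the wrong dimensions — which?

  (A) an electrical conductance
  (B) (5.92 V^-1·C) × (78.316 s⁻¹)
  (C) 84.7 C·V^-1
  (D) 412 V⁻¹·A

(C)

Work out the base dimensions of each:
  (A) [electrical conductance] = kg⁻¹·m⁻²·s³·A²
  (B) [kg⁻¹·m⁻²·s⁴·A²] · [s⁻¹] = kg⁻¹·m⁻²·s³·A²
  (C) C·V⁻¹ = s·A·(J·C⁻¹)⁻¹ = kg⁻¹·m⁻²·s⁴·A²
  (D) A·V⁻¹ = A·(J·C⁻¹)⁻¹ = kg⁻¹·m⁻²·s³·A²
All reduce to kg⁻¹·m⁻²·s³·A² except (C), which is kg⁻¹·m⁻²·s⁴·A².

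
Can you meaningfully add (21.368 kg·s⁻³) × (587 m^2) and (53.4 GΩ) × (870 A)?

No

Expand each in SI base units:
  (21.368 kg·s⁻³) × (587 m^2):  [kg·s⁻³] · [m²] = kg·m²·s⁻³
  (53.4 GΩ) × (870 A):  [kg·m²·s⁻³·A⁻²] · [A] = kg·m²·s⁻³·A⁻¹
kg·m²·s⁻³ ≠ kg·m²·s⁻³·A⁻¹, so they cannot be added.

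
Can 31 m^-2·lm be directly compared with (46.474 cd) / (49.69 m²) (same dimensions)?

Yes

Work out the base dimensions of each:
  31 m^-2·lm:  lm·m⁻² = cd·m⁻² = m⁻²·cd
  (46.474 cd) / (49.69 m²):  [cd] / [m²] = m⁻²·cd
Both are m⁻²·cd, so they have the same dimensions and can be added.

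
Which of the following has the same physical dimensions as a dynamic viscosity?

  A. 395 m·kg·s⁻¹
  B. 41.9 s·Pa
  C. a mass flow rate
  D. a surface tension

B.

Reference: [dynamic viscosity] = kg·m⁻¹·s⁻¹.
Each option:
  A. kg·m·s⁻¹
  B. Pa·s = N·m⁻²·s = kg·m⁻¹·s⁻¹  ← same
  C. [mass flow rate] = kg·s⁻¹
  D. [surface tension] = kg·s⁻²
Only B. matches kg·m⁻¹·s⁻¹.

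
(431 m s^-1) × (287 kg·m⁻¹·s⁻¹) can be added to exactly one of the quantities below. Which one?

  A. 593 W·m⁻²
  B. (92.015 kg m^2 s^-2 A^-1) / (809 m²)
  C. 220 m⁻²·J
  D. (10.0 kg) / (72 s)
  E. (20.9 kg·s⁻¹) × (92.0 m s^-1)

Reference: [m·s⁻¹] · [kg·m⁻¹·s⁻¹] = kg·s⁻².
Each option:
  A. W·m⁻² = J·s⁻¹·m⁻² = kg·s⁻³
  B. [kg·m²·s⁻²·A⁻¹] / [m²] = kg·s⁻²·A⁻¹
  C. J·m⁻² = N·m·m⁻² = kg·s⁻²  ← same
  D. [kg] / [s] = kg·s⁻¹
  E. [kg·s⁻¹] · [m·s⁻¹] = kg·m·s⁻²
Only C. matches kg·s⁻².

C.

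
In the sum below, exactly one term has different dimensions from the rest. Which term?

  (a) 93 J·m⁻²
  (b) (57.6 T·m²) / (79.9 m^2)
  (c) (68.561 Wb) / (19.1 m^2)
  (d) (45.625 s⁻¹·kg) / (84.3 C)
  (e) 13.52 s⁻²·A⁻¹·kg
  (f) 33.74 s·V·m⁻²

Expand each in SI base units:
  (a) J·m⁻² = N·m·m⁻² = kg·s⁻²
  (b) [kg·m²·s⁻²·A⁻¹] / [m²] = kg·s⁻²·A⁻¹
  (c) [kg·m²·s⁻²·A⁻¹] / [m²] = kg·s⁻²·A⁻¹
  (d) [kg·s⁻¹] / [s·A] = kg·s⁻²·A⁻¹
  (e) kg·s⁻²·A⁻¹
  (f) V·s·m⁻² = J·C⁻¹·s·m⁻² = kg·s⁻²·A⁻¹
All reduce to kg·s⁻²·A⁻¹ except (a), which is kg·s⁻².

(a)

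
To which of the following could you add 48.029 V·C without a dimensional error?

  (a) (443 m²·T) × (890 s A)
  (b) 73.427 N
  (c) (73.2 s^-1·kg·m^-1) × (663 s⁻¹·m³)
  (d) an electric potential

Reference: C·V = s·A·J·C⁻¹ = kg·m²·s⁻².
Each option:
  (a) [kg·m²·s⁻²·A⁻¹] · [s·A] = kg·m²·s⁻¹
  (b) N = kg·m·s⁻²
  (c) [kg·m⁻¹·s⁻¹] · [m³·s⁻¹] = kg·m²·s⁻²  ← same
  (d) [electric potential] = kg·m²·s⁻³·A⁻¹
Only (c) matches kg·m²·s⁻².

(c)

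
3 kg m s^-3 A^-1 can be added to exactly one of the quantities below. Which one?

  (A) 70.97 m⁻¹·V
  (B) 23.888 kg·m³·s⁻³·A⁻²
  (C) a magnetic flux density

(A)

Reference: kg·m·s⁻³·A⁻¹.
Each option:
  (A) V·m⁻¹ = J·C⁻¹·m⁻¹ = kg·m·s⁻³·A⁻¹  ← same
  (B) kg·m³·s⁻³·A⁻²
  (C) [magnetic flux density] = kg·s⁻²·A⁻¹
Only (A) matches kg·m·s⁻³·A⁻¹.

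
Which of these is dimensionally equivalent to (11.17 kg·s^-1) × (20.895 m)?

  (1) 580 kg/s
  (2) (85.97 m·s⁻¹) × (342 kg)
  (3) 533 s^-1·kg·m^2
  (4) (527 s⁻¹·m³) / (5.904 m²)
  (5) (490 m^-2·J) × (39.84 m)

(2)

Reference: [kg·s⁻¹] · [m] = kg·m·s⁻¹.
Each option:
  (1) kg·s⁻¹
  (2) [m·s⁻¹] · [kg] = kg·m·s⁻¹  ← same
  (3) kg·m²·s⁻¹
  (4) [m³·s⁻¹] / [m²] = m·s⁻¹
  (5) [kg·s⁻²] · [m] = kg·m·s⁻²
Only (2) matches kg·m·s⁻¹.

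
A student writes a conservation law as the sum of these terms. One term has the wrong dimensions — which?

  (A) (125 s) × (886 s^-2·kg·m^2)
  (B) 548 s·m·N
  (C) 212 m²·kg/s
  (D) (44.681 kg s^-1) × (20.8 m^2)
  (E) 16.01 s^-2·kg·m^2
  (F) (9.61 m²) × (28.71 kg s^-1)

Work out the base dimensions of each:
  (A) [s] · [kg·m²·s⁻²] = kg·m²·s⁻¹
  (B) N·m·s = kg·m·s⁻²·m·s = kg·m²·s⁻¹
  (C) kg·m²·s⁻¹
  (D) [kg·s⁻¹] · [m²] = kg·m²·s⁻¹
  (E) kg·m²·s⁻²
  (F) [m²] · [kg·s⁻¹] = kg·m²·s⁻¹
All reduce to kg·m²·s⁻¹ except (E), which is kg·m²·s⁻².

(E)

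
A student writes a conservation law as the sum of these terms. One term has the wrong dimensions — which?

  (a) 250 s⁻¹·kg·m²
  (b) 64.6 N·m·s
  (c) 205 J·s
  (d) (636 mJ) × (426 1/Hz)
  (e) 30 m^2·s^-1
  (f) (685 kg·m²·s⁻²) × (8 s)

Dimensions:
  (a) kg·m²·s⁻¹
  (b) N·m·s = kg·m·s⁻²·m·s = kg·m²·s⁻¹
  (c) J·s = N·m·s = kg·m²·s⁻¹
  (d) [kg·m²·s⁻²] · [s] = kg·m²·s⁻¹
  (e) m²·s⁻¹
  (f) [kg·m²·s⁻²] · [s] = kg·m²·s⁻¹
All reduce to kg·m²·s⁻¹ except (e), which is m²·s⁻¹.

(e)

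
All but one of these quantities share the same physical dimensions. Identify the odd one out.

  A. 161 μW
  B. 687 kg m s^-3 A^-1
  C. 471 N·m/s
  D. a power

Reduce each to base SI dimensions:
  A. W = J·s⁻¹ = kg·m²·s⁻³
  B. kg·m·s⁻³·A⁻¹
  C. N·m·s⁻¹ = kg·m·s⁻²·m·s⁻¹ = kg·m²·s⁻³
  D. [power] = kg·m²·s⁻³
All reduce to kg·m²·s⁻³ except B., which is kg·m·s⁻³·A⁻¹.

B.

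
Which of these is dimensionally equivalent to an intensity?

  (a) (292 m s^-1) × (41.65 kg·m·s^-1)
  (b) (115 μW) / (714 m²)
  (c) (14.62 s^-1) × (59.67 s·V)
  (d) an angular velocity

(b)

Reference: [intensity] = kg·s⁻³.
Each option:
  (a) [m·s⁻¹] · [kg·m·s⁻¹] = kg·m²·s⁻²
  (b) [kg·m²·s⁻³] / [m²] = kg·s⁻³  ← same
  (c) [s⁻¹] · [kg·m²·s⁻²·A⁻¹] = kg·m²·s⁻³·A⁻¹
  (d) [angular velocity] = s⁻¹
Only (b) matches kg·s⁻³.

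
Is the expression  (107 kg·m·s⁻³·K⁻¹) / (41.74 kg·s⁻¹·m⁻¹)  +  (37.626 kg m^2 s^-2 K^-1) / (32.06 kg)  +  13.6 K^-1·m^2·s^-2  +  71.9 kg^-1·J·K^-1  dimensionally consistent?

Yes

Expand each in SI base units:
  (107 kg·m·s⁻³·K⁻¹) / (41.74 kg·s⁻¹·m⁻¹):  [kg·m·s⁻³·K⁻¹] / [kg·m⁻¹·s⁻¹] = m²·s⁻²·K⁻¹
  (37.626 kg m^2 s^-2 K^-1) / (32.06 kg):  [kg·m²·s⁻²·K⁻¹] / [kg] = m²·s⁻²·K⁻¹
  13.6 K^-1·m^2·s^-2:  m²·s⁻²·K⁻¹
  71.9 kg^-1·J·K^-1:  J·kg⁻¹·K⁻¹ = N·m·kg⁻¹·K⁻¹ = m²·s⁻²·K⁻¹
Every term reduces to m²·s⁻²·K⁻¹.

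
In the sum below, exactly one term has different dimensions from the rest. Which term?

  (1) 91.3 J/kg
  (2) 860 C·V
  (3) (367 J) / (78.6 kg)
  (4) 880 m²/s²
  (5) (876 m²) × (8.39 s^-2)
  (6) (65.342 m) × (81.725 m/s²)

(2)

Reduce each to base SI dimensions:
  (1) J·kg⁻¹ = N·m·kg⁻¹ = m²·s⁻²
  (2) C·V = s·A·J·C⁻¹ = kg·m²·s⁻²
  (3) [kg·m²·s⁻²] / [kg] = m²·s⁻²
  (4) m²·s⁻²
  (5) [m²] · [s⁻²] = m²·s⁻²
  (6) [m] · [m·s⁻²] = m²·s⁻²
All reduce to m²·s⁻² except (2), which is kg·m²·s⁻².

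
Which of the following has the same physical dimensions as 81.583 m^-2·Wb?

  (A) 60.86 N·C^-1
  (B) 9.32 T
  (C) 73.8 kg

Reference: Wb·m⁻² = V·s·m⁻² = kg·s⁻²·A⁻¹.
Each option:
  (A) N·C⁻¹ = kg·m·s⁻²·(s·A)⁻¹ = kg·m·s⁻³·A⁻¹
  (B) T = Wb·m⁻² = kg·s⁻²·A⁻¹  ← same
  (C) kg
Only (B) matches kg·s⁻²·A⁻¹.

(B)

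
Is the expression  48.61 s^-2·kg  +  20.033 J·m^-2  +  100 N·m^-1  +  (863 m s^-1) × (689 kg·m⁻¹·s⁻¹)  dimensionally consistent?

Expand each in SI base units:
  48.61 s^-2·kg:  kg·s⁻²
  20.033 J·m^-2:  J·m⁻² = N·m·m⁻² = kg·s⁻²
  100 N·m^-1:  N·m⁻¹ = kg·m·s⁻²·m⁻¹ = kg·s⁻²
  (863 m s^-1) × (689 kg·m⁻¹·s⁻¹):  [m·s⁻¹] · [kg·m⁻¹·s⁻¹] = kg·s⁻²
Every term reduces to kg·s⁻².

Yes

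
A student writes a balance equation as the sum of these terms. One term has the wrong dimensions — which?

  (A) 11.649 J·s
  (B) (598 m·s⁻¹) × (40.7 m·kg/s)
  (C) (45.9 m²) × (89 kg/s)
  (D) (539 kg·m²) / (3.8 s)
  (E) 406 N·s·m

In SI base units:
  (A) J·s = N·m·s = kg·m²·s⁻¹
  (B) [m·s⁻¹] · [kg·m·s⁻¹] = kg·m²·s⁻²
  (C) [m²] · [kg·s⁻¹] = kg·m²·s⁻¹
  (D) [kg·m²] / [s] = kg·m²·s⁻¹
  (E) N·m·s = kg·m·s⁻²·m·s = kg·m²·s⁻¹
All reduce to kg·m²·s⁻¹ except (B), which is kg·m²·s⁻².

(B)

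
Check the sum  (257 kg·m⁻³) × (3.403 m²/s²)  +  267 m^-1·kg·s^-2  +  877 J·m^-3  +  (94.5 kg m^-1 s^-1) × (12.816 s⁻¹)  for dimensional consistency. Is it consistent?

Reduce each to base SI dimensions:
  (257 kg·m⁻³) × (3.403 m²/s²):  [kg·m⁻³] · [m²·s⁻²] = kg·m⁻¹·s⁻²
  267 m^-1·kg·s^-2:  kg·m⁻¹·s⁻²
  877 J·m^-3:  J·m⁻³ = N·m·m⁻³ = kg·m⁻¹·s⁻²
  (94.5 kg m^-1 s^-1) × (12.816 s⁻¹):  [kg·m⁻¹·s⁻¹] · [s⁻¹] = kg·m⁻¹·s⁻²
Every term reduces to kg·m⁻¹·s⁻².

Yes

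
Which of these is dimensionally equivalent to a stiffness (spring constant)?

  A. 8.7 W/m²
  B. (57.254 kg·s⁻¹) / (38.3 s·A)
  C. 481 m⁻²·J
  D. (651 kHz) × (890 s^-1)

Reference: [stiffness (spring constant)] = kg·s⁻².
Each option:
  A. W·m⁻² = J·s⁻¹·m⁻² = kg·s⁻³
  B. [kg·s⁻¹] / [s·A] = kg·s⁻²·A⁻¹
  C. J·m⁻² = N·m·m⁻² = kg·s⁻²  ← same
  D. [s⁻¹] · [s⁻¹] = s⁻²
Only C. matches kg·s⁻².

C.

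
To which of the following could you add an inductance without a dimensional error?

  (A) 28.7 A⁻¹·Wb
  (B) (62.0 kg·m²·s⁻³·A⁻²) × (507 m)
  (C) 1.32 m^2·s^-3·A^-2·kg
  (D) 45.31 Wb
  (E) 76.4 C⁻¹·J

(A)

Reference: [inductance] = kg·m²·s⁻²·A⁻².
Each option:
  (A) Wb·A⁻¹ = V·s·A⁻¹ = kg·m²·s⁻²·A⁻²  ← same
  (B) [kg·m²·s⁻³·A⁻²] · [m] = kg·m³·s⁻³·A⁻²
  (C) kg·m²·s⁻³·A⁻²
  (D) Wb = V·s = kg·m²·s⁻²·A⁻¹
  (E) J·C⁻¹ = N·m·(s·A)⁻¹ = kg·m²·s⁻³·A⁻¹
Only (A) matches kg·m²·s⁻²·A⁻².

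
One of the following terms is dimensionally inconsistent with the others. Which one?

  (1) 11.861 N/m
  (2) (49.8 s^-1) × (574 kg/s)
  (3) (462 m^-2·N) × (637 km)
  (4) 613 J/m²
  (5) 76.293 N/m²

In SI base units:
  (1) N·m⁻¹ = kg·m·s⁻²·m⁻¹ = kg·s⁻²
  (2) [s⁻¹] · [kg·s⁻¹] = kg·s⁻²
  (3) [kg·m⁻¹·s⁻²] · [m] = kg·s⁻²
  (4) J·m⁻² = N·m·m⁻² = kg·s⁻²
  (5) N·m⁻² = kg·m·s⁻²·m⁻² = kg·m⁻¹·s⁻²
All reduce to kg·s⁻² except (5), which is kg·m⁻¹·s⁻².

(5)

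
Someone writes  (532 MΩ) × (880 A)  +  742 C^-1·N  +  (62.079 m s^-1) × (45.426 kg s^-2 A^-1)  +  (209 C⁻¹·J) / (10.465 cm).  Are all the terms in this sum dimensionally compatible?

No

Reduce each to base SI dimensions:
  (532 MΩ) × (880 A):  [kg·m²·s⁻³·A⁻²] · [A] = kg·m²·s⁻³·A⁻¹
  742 C^-1·N:  N·C⁻¹ = kg·m·s⁻²·(s·A)⁻¹ = kg·m·s⁻³·A⁻¹
  (62.079 m s^-1) × (45.426 kg s^-2 A^-1):  [m·s⁻¹] · [kg·s⁻²·A⁻¹] = kg·m·s⁻³·A⁻¹
  (209 C⁻¹·J) / (10.465 cm):  [kg·m²·s⁻³·A⁻¹] / [m] = kg·m·s⁻³·A⁻¹
The terms do not share a single dimension (kg·m²·s⁻³·A⁻¹ vs kg·m·s⁻³·A⁻¹).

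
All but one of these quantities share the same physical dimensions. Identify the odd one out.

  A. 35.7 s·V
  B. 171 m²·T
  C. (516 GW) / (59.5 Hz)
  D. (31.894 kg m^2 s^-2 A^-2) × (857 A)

In SI base units:
  A. V·s = J·C⁻¹·s = kg·m²·s⁻²·A⁻¹
  B. T·m² = Wb·m⁻²·m² = kg·m²·s⁻²·A⁻¹
  C. [kg·m²·s⁻³] / [s⁻¹] = kg·m²·s⁻²
  D. [kg·m²·s⁻²·A⁻²] · [A] = kg·m²·s⁻²·A⁻¹
All reduce to kg·m²·s⁻²·A⁻¹ except C., which is kg·m²·s⁻².

C.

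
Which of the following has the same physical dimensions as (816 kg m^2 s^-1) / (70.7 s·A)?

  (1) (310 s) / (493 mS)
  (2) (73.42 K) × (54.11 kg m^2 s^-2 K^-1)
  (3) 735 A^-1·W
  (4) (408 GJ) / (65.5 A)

(4)

Reference: [kg·m²·s⁻¹] / [s·A] = kg·m²·s⁻²·A⁻¹.
Each option:
  (1) [s] / [kg⁻¹·m⁻²·s³·A²] = kg·m²·s⁻²·A⁻²
  (2) [K] · [kg·m²·s⁻²·K⁻¹] = kg·m²·s⁻²
  (3) W·A⁻¹ = J·s⁻¹·A⁻¹ = kg·m²·s⁻³·A⁻¹
  (4) [kg·m²·s⁻²] / [A] = kg·m²·s⁻²·A⁻¹  ← same
Only (4) matches kg·m²·s⁻²·A⁻¹.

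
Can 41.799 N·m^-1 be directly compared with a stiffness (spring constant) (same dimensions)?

Dimensions:
  41.799 N·m^-1:  N·m⁻¹ = kg·m·s⁻²·m⁻¹ = kg·s⁻²
  a stiffness (spring constant):  [stiffness (spring constant)] = kg·s⁻²
Both are kg·s⁻², so they have the same dimensions and can be added.

Yes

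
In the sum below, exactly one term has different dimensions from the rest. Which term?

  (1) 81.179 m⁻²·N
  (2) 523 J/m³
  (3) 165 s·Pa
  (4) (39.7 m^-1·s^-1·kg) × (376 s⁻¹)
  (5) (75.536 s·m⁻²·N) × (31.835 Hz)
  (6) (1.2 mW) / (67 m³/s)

(3)

In SI base units:
  (1) N·m⁻² = kg·m·s⁻²·m⁻² = kg·m⁻¹·s⁻²
  (2) J·m⁻³ = N·m·m⁻³ = kg·m⁻¹·s⁻²
  (3) Pa·s = N·m⁻²·s = kg·m⁻¹·s⁻¹
  (4) [kg·m⁻¹·s⁻¹] · [s⁻¹] = kg·m⁻¹·s⁻²
  (5) [kg·m⁻¹·s⁻¹] · [s⁻¹] = kg·m⁻¹·s⁻²
  (6) [kg·m²·s⁻³] / [m³·s⁻¹] = kg·m⁻¹·s⁻²
All reduce to kg·m⁻¹·s⁻² except (3), which is kg·m⁻¹·s⁻¹.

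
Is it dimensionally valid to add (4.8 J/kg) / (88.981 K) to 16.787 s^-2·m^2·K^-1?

Work out the base dimensions of each:
  (4.8 J/kg) / (88.981 K):  [m²·s⁻²] / [K] = m²·s⁻²·K⁻¹
  16.787 s^-2·m^2·K^-1:  m²·s⁻²·K⁻¹
Both are m²·s⁻²·K⁻¹, so they have the same dimensions and can be added.

Yes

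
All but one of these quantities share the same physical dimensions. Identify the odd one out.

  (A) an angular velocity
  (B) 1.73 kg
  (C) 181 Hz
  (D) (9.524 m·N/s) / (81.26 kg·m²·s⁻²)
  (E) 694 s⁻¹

(B)

Reduce each to base SI dimensions:
  (A) [angular velocity] = s⁻¹
  (B) kg
  (C) Hz = s⁻¹
  (D) [kg·m²·s⁻³] / [kg·m²·s⁻²] = s⁻¹
  (E) s⁻¹
All reduce to s⁻¹ except (B), which is kg.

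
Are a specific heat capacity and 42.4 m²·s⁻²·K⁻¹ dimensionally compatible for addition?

Yes

Expand each in SI base units:
  a specific heat capacity:  [specific heat capacity] = m²·s⁻²·K⁻¹
  42.4 m²·s⁻²·K⁻¹:  m²·s⁻²·K⁻¹
Both are m²·s⁻²·K⁻¹, so they have the same dimensions and can be added.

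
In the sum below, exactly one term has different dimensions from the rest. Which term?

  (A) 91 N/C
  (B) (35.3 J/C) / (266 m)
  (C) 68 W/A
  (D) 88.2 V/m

Reduce each to base SI dimensions:
  (A) N·C⁻¹ = kg·m·s⁻²·(s·A)⁻¹ = kg·m·s⁻³·A⁻¹
  (B) [kg·m²·s⁻³·A⁻¹] / [m] = kg·m·s⁻³·A⁻¹
  (C) W·A⁻¹ = J·s⁻¹·A⁻¹ = kg·m²·s⁻³·A⁻¹
  (D) V·m⁻¹ = J·C⁻¹·m⁻¹ = kg·m·s⁻³·A⁻¹
All reduce to kg·m·s⁻³·A⁻¹ except (C), which is kg·m²·s⁻³·A⁻¹.

(C)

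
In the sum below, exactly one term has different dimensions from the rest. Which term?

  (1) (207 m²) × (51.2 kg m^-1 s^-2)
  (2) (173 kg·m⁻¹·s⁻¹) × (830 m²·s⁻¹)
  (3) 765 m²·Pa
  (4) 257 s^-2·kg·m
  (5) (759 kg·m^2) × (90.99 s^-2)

(5)

In SI base units:
  (1) [m²] · [kg·m⁻¹·s⁻²] = kg·m·s⁻²
  (2) [kg·m⁻¹·s⁻¹] · [m²·s⁻¹] = kg·m·s⁻²
  (3) Pa·m² = N·m⁻²·m² = kg·m·s⁻²
  (4) kg·m·s⁻²
  (5) [kg·m²] · [s⁻²] = kg·m²·s⁻²
All reduce to kg·m·s⁻² except (5), which is kg·m²·s⁻².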